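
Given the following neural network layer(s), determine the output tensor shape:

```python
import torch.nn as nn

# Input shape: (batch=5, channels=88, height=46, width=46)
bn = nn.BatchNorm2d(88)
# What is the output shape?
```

Input: (5, 88, 46, 46) -> Output: (5, 88, 46, 46)

Answer: (5, 88, 46, 46)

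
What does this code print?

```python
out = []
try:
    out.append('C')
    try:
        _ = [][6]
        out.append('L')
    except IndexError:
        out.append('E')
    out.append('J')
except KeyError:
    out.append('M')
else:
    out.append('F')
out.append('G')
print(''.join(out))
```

Execution trace: 'C' (try body) → 'E' (inner except IndexError) → 'J' (try body, no exception) → 'F' (else) → 'G' (after the try/except). Output: CEJFG

Answer: CEJFG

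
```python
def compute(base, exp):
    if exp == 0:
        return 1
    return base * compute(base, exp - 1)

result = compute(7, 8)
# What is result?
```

compute(7, 8) = 7 * 7 * 7 * 7 * 7 * 7 * 7 * 7 = 5764801

Answer: 5764801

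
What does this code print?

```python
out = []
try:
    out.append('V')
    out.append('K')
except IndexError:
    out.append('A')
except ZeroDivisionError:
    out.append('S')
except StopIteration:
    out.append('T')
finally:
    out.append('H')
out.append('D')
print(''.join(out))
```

Execution trace: 'V' (try body) → 'K' (try body, no exception) → 'H' (finally) → 'D' (after the try/except). Output: VKHD

Answer: VKHD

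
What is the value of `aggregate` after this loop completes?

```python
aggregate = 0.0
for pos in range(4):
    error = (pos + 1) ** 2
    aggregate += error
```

Sum of squared losses 1² + 2² + ... + 4²
`aggregate` takes the values: 0.0 → 1.0 → 5.0 → 14.0 → 30.0

Answer: 30.0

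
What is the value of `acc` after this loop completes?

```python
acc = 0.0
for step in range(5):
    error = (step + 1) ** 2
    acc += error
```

Sum of squared losses 1² + 2² + ... + 5²
`acc` takes the values: 0.0 → 1.0 → 5.0 → 14.0 → 30.0 → 55.0

Answer: 55.0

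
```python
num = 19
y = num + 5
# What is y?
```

Trace:
`num = 19` → num = 19
`y = num + 5` → y = 24
So y = 24

Answer: 24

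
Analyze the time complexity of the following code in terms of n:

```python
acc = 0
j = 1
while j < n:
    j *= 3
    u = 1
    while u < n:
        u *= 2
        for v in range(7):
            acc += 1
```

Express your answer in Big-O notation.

Each loop level contributes: log n × log n × 1. Multiplying the contributions gives O(log² n).

Answer: O(log² n)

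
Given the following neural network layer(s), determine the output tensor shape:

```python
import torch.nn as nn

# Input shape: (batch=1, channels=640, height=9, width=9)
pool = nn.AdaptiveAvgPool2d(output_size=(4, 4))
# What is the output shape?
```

Input: (1, 640, 9, 9) -> Output: (1, 640, 4, 4)

Answer: (1, 640, 4, 4)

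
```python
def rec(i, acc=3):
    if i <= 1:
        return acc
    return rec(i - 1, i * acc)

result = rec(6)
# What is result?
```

Accumulator trace (n, acc): (6, 3) -> (5, 18) -> (4, 90) -> (3, 360) -> (2, 1080) -> (1, 2160) -> return 2160

Answer: 2160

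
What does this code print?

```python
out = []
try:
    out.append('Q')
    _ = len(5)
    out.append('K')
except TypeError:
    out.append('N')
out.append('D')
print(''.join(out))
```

Execution trace: 'Q' (try body) → 'N' (except TypeError) → 'D' (after the try/except). Output: QND

Answer: QND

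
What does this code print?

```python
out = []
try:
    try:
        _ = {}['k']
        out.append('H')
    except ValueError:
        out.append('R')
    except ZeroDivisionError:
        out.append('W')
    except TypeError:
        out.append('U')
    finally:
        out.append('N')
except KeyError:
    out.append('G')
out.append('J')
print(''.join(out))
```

Execution trace: 'N' (inner finally) → 'G' (outer except KeyError) → 'J' (after the try/except). Output: NGJ

Answer: NGJ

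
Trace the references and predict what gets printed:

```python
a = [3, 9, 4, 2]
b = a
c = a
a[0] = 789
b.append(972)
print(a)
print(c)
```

Key concept: multiple aliases.
Step by step:
`a = [3, 9, 4, 2]` → a = [3, 9, 4, 2]
`b = a` → b = [3, 9, 4, 2] (same object as a)
`c = a` → c = [3, 9, 4, 2] (same object as a, b)
`a[0] = 789` → a = [789, 9, 4, 2] (same object as b, c); b = [789, 9, 4, 2] (same object as a, c); c = [789, 9, 4, 2] (same object as a, b)
`b.append(972)` → a = [789, 9, 4, 2, 972] (same object as b, c); b = [789, 9, 4, 2, 972] (same object as a, c); c = [789, 9, 4, 2, 972] (same object as a, b)
`print(a)` → prints [789, 9, 4, 2, 972]
`print(c)` → prints [789, 9, 4, 2, 972]

Answer:
[789, 9, 4, 2, 972]
[789, 9, 4, 2, 972]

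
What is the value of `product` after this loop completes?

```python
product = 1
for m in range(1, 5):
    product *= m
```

4! = 24
`product` takes the values: 1 → 2 → 6 → 24

Answer: 24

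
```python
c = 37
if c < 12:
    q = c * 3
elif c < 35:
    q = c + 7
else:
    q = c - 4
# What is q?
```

Trace:
`c = 37` → c = 37
`if c < 12: ...` → c < 12 is False, c < 35 is False, take else branch → q = 33
So q = 33

Answer: 33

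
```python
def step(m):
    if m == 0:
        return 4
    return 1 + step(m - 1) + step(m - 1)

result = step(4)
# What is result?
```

step(m) = 1 + 2·step(m-1), step(0)=4. Closed form: (4+1)·2^4 - 1 = 79.

Answer: 79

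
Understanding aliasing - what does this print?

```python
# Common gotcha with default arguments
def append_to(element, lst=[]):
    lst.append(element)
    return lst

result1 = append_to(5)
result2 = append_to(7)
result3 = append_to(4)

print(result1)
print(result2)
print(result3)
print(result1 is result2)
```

Key concept: mutable default argument gotcha.
Step by step:
`result1 = append_to(5)` → result1 = [5]
`result2 = append_to(7)` → result1 = [5, 7] (same object as result2); result2 = [5, 7] (same object as result1)
`result3 = append_to(4)` → result1 = [5, 7, 4] (same object as result2, result3); result2 = [5, 7, 4] (same object as result1, result3); result3 = [5, 7, 4] (same object as result1, result2)
`print(result1)` → prints [5, 7, 4]
`print(result2)` → prints [5, 7, 4]
`print(result3)` → prints [5, 7, 4]
`print(result1 is result2)` → prints True

Answer:
[5, 7, 4]
[5, 7, 4]
[5, 7, 4]
True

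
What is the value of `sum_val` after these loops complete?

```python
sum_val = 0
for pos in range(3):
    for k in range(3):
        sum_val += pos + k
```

Sum of all pos+k for pos,k in 3x3
`sum_val` takes the values: 0 → 1 → 3 → 4 → 6 → 9 → 11 → 14 → 18

Answer: 18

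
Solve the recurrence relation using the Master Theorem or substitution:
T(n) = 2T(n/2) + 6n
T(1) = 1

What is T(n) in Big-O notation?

By Master Theorem: a=2, b=2, f(n)=6n. Since log_2(2) = 1 and f(n) = Θ(n^1), Case 2 applies. T(n) = O(n log n).

Answer: O(n log n)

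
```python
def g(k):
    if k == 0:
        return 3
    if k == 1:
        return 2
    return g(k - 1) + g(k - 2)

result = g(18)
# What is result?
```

Build up from base cases: g(0)=3, g(1)=2, g(2)=5, g(3)=7, g(4)=12, g(5)=19, g(6)=31, ..., g(18)=9959

Answer: 9959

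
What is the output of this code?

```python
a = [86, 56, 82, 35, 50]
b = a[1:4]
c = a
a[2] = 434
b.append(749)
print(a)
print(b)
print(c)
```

Key concept: slice vs alias.
Step by step:
`a = [86, 56, 82, 35, 50]` → a = [86, 56, 82, 35, 50]
`b = a[1:4]` → b = [56, 82, 35]
`c = a` → c = [86, 56, 82, 35, 50] (same object as a)
`a[2] = 434` → a = [86, 56, 434, 35, 50] (same object as c); c = [86, 56, 434, 35, 50] (same object as a)
`b.append(749)` → b = [56, 82, 35, 749]
`print(a)` → prints [86, 56, 434, 35, 50]
`print(b)` → prints [56, 82, 35, 749]
`print(c)` → prints [86, 56, 434, 35, 50]

Answer:
[86, 56, 434, 35, 50]
[56, 82, 35, 749]
[86, 56, 434, 35, 50]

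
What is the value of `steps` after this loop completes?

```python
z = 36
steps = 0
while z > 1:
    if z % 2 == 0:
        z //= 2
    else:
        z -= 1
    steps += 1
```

Steps to reduce 36 to 1
`steps` takes the values: 0 → 1 → 2 → 3 → 4 → 5 → 6

Answer: 6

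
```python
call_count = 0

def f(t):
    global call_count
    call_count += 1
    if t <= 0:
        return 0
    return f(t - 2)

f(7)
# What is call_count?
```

Linear recursion stepping by 2: 5 calls from t=7 down to ≤0.

Answer: 5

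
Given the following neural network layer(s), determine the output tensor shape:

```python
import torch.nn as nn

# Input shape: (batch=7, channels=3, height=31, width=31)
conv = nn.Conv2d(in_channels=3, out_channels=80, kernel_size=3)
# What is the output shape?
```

Input: (7, 3, 31, 31) -> Output: (7, 80, 29, 29)

Answer: (7, 80, 29, 29)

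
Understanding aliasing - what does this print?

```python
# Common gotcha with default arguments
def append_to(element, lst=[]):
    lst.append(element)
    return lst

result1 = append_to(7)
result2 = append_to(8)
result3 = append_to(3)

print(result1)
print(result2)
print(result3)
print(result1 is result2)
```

Key concept: mutable default argument gotcha.
Step by step:
`result1 = append_to(7)` → result1 = [7]
`result2 = append_to(8)` → result1 = [7, 8] (same object as result2); result2 = [7, 8] (same object as result1)
`result3 = append_to(3)` → result1 = [7, 8, 3] (same object as result2, result3); result2 = [7, 8, 3] (same object as result1, result3); result3 = [7, 8, 3] (same object as result1, result2)
`print(result1)` → prints [7, 8, 3]
`print(result2)` → prints [7, 8, 3]
`print(result3)` → prints [7, 8, 3]
`print(result1 is result2)` → prints True

Answer:
[7, 8, 3]
[7, 8, 3]
[7, 8, 3]
True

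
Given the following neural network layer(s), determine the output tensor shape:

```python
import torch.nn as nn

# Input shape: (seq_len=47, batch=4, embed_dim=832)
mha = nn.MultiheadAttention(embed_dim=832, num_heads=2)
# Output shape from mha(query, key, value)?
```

Input: (47, 4, 832) -> Output: (47, 4, 832)

Answer: (47, 4, 832)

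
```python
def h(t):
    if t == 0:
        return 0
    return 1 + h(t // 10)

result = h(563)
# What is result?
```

Count of digits of 563: 3

Answer: 3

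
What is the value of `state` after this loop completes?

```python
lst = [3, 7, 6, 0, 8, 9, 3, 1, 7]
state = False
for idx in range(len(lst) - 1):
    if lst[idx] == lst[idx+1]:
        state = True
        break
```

Check consecutive duplicates in [3, 7, 6, 0, 8, 9, 3, 1, 7]
`state` takes the values: False

Answer: False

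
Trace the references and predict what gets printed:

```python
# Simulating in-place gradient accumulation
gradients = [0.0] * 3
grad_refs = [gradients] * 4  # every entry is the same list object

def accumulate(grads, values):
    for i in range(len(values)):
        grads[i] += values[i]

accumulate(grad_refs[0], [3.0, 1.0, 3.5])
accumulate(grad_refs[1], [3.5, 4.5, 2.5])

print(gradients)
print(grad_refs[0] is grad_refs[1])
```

Key concept: gradient accumulation aliasing.
Step by step:
`gradients = [0.0] * 3` → gradients = [0.0, 0.0, 0.0]
`grad_refs = [gradients] * 4` → grad_refs = [[0.0, 0.0, 0.0], [0.0, 0.0, 0.0], [0.0, 0.0, 0.0], [0.0, 0.0, 0.0]]
`accumulate(grad_refs[0], [3.0, 1.0, 3.5])` → gradients = [3.0, 1.0, 3.5]; grad_refs = [[3.0, 1.0, 3.5], [3.0, 1.0, 3.5], [3.0, 1.0, 3.5], [3.0, 1.0, 3.5]]
`accumulate(grad_refs[1], [3.5, 4.5, 2.5])` → gradients = [6.5, 5.5, 6.0]; grad_refs = [[6.5, 5.5, 6.0], [6.5, 5.5, 6.0], [6.5, 5.5, 6.0], [6.5, 5.5, 6.0]]
`print(gradients)` → prints [6.5, 5.5, 6.0]
`print(grad_refs[0] is grad_refs[1])` → prints True

Answer:
[6.5, 5.5, 6.0]
True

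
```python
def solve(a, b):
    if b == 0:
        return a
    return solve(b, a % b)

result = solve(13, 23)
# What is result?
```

solve(13, 23) -> solve(23, 13) -> solve(13, 10) -> solve(10, 3) -> solve(3, 1) -> solve(1, 0) -> 1

Answer: 1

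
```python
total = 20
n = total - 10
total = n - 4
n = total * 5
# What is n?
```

Trace:
`total = 20` → total = 20
`n = total - 10` → n = 10
`total = n - 4` → total = 6
`n = total * 5` → n = 30
So n = 30

Answer: 30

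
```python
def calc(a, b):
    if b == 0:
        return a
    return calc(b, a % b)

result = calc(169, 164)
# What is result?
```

calc(169, 164) -> calc(164, 5) -> calc(5, 4) -> calc(4, 1) -> calc(1, 0) -> 1

Answer: 1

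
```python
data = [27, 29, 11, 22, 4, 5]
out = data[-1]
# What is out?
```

Trace:
`data = [27, 29, 11, 22, 4, 5]` → data = [27, 29, 11, 22, 4, 5]
`out = data[-1]` → out = 5
So out = 5

Answer: 5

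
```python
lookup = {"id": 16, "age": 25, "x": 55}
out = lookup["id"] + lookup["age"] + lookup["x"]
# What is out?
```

Trace:
`lookup = {"id": 16, "age": 25, "x": 55}` → lookup = {'id': 16, 'age': 25, 'x': 55}
`out = lookup["id"] + lookup["age"] + lookup["x"]` → out = 96
So out = 96

Answer: 96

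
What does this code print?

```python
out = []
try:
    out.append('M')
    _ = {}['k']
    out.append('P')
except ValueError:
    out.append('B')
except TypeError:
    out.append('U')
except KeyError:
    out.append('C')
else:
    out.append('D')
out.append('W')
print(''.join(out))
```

Execution trace: 'M' (try body) → 'C' (except KeyError) → 'W' (after the try/except). Output: MCW

Answer: MCW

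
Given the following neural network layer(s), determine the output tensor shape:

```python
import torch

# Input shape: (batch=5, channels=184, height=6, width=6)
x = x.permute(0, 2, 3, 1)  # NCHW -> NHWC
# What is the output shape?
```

Input: (5, 184, 6, 6) -> Output: (5, 6, 6, 184)

Answer: (5, 6, 6, 184)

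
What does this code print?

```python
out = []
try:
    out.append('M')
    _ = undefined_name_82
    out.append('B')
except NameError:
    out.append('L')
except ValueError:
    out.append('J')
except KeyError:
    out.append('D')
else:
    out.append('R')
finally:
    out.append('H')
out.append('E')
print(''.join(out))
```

Execution trace: 'M' (try body) → 'L' (except NameError) → 'H' (finally) → 'E' (after the try/except). Output: MLHE

Answer: MLHE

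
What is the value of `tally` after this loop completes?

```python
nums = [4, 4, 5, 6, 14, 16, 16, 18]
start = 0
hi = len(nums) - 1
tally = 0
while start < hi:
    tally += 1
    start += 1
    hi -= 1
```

Iterations until pointers meet (list length 8)
`tally` takes the values: 0 → 1 → 2 → 3 → 4

Answer: 4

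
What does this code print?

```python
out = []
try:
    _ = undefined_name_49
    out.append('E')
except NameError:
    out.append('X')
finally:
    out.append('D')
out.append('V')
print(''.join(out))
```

Execution trace: 'X' (except NameError) → 'D' (finally) → 'V' (after the try/except). Output: XDV

Answer: XDV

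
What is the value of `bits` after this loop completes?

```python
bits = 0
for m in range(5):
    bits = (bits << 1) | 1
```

Build 5 consecutive 1-bits: 0b11111
`bits` takes the values: 0 → 1 → 3 → 7 → 15 → 31

Answer: 31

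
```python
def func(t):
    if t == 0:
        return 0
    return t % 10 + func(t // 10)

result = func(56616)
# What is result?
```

Sum of digits of 56616: 6 + 1 + 6 + 6 + 5 = 24

Answer: 24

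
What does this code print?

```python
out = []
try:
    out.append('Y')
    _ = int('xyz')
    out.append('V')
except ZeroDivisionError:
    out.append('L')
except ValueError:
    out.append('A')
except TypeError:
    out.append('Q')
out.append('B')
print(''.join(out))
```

Execution trace: 'Y' (try body) → 'A' (except ValueError) → 'B' (after the try/except). Output: YAB

Answer: YAB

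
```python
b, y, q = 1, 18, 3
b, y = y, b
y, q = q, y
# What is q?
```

Trace:
`b, y, q = 1, 18, 3` → b = 1; y = 18; q = 3
`b, y = y, b` → b = 18; y = 1
`y, q = q, y` → y = 3; q = 1
So q = 1

Answer: 1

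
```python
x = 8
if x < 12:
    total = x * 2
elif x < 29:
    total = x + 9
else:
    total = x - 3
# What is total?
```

Trace:
`x = 8` → x = 8
`if x < 12: ...` → x < 12 is True → total = 16
So total = 16

Answer: 16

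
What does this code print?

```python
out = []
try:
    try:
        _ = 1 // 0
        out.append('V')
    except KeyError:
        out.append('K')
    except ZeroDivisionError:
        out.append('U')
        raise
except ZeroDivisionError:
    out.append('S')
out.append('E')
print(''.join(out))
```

Execution trace: 'U' (inner except ZeroDivisionError) → 'S' (outer except ZeroDivisionError) → 'E' (after the try/except). Output: USE

Answer: USE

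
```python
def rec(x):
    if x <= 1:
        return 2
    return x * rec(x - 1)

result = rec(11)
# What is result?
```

rec(11) = 11 * 10 * 9 * 8 * 7 * 6 * 5 * 4 * 3 * 2 * 2 = 79833600

Answer: 79833600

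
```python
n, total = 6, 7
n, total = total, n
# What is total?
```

Trace:
`n, total = 6, 7` → n = 6; total = 7
`n, total = total, n` → n = 7; total = 6
So total = 6

Answer: 6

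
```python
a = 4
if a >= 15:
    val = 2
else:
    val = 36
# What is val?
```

Trace:
`a = 4` → a = 4
`if a >= 15: ...` → a >= 15 is False, take else branch → val = 36
So val = 36

Answer: 36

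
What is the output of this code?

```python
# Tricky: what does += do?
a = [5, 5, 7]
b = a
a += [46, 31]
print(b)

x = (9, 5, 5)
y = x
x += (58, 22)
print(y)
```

Key concept: += behavior differs for mutable vs immutable.
Step by step:
`a = [5, 5, 7]` → a = [5, 5, 7]
`b = a` → b = [5, 5, 7] (same object as a)
`a += [46, 31]` → a = [5, 5, 7, 46, 31] (same object as b); b = [5, 5, 7, 46, 31] (same object as a)
`print(b)` → prints [5, 5, 7, 46, 31]
`x = (9, 5, 5)` → x = (9, 5, 5)
`y = x` → y = (9, 5, 5)
`x += (58, 22)` → x = (9, 5, 5, 58, 22)
`print(y)` → prints (9, 5, 5)

Answer:
[5, 5, 7, 46, 31]
(9, 5, 5)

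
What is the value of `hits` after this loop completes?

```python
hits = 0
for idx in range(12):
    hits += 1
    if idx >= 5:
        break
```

Loop breaks when idx reaches 5, hits is 6
`hits` takes the values: 0 → 1 → 2 → 3 → 4 → 5 → 6

Answer: 6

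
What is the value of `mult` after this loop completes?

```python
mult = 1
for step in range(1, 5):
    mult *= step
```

4! = 24
`mult` takes the values: 1 → 2 → 6 → 24

Answer: 24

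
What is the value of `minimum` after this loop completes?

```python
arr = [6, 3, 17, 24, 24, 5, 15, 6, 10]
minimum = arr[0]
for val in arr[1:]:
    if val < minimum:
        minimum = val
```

Minimum of [6, 3, 17, 24, 24, 5, 15, 6, 10]
`minimum` takes the values: 6 → 3

Answer: 3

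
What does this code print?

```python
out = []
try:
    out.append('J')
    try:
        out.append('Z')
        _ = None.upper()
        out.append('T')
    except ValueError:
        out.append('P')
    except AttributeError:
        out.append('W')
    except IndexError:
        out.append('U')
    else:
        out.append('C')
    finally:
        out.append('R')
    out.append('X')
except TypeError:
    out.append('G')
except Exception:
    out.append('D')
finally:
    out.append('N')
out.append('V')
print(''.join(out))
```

Execution trace: 'J' (try body) → 'Z' (inner try body) → 'W' (inner except AttributeError) → 'R' (inner finally) → 'X' (try body, no exception) → 'N' (finally) → 'V' (after the try/except). Output: JZWRXNV

Answer: JZWRXNV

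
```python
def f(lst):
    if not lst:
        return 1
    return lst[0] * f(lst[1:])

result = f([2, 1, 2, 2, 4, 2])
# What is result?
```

Product over [2, 1, 2, 2, 4, 2] = 2 * 1 * 2 * 2 * 4 * 2 = 64

Answer: 64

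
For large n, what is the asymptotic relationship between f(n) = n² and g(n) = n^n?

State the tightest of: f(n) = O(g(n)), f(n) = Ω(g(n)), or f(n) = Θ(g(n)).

n² vs n^n: f(n) = O(g(n)) but not Ω(g(n)) — n^n grows strictly faster than n².

Answer: f(n) = O(g(n)) but not Ω(g(n)) — n^n grows strictly faster than n².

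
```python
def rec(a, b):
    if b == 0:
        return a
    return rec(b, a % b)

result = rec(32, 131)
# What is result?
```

rec(32, 131) -> rec(131, 32) -> rec(32, 3) -> rec(3, 2) -> rec(2, 1) -> rec(1, 0) -> 1

Answer: 1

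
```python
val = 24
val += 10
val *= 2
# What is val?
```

Trace:
`val = 24` → val = 24
`val += 10` → val = 34
`val *= 2` → val = 68
So val = 68

Answer: 68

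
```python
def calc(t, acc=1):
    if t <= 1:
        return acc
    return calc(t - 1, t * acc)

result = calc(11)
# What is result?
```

Accumulator trace (n, acc): (11, 1) -> (10, 11) -> (9, 110) -> (8, 990) -> (7, 7920) -> (6, 55440) -> (5, 332640) -> (4, 1663200) -> (3, 6652800) -> (2, 19958400) -> (1, 39916800) -> return 39916800

Answer: 39916800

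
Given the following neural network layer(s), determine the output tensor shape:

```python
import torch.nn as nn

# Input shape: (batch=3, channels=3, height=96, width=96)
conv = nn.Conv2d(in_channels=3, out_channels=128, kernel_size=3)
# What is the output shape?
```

Input: (3, 3, 96, 96) -> Output: (3, 128, 94, 94)

Answer: (3, 128, 94, 94)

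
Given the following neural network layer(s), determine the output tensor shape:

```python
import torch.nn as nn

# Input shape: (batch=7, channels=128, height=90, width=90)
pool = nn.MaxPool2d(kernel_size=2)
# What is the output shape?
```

Input: (7, 128, 90, 90) -> Output: (7, 128, 45, 45)

Answer: (7, 128, 45, 45)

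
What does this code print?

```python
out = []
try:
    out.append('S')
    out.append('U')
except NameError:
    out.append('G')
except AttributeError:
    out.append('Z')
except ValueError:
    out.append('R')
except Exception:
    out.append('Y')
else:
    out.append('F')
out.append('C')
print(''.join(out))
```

Execution trace: 'S' (try body) → 'U' (try body, no exception) → 'F' (else) → 'C' (after the try/except). Output: SUFC

Answer: SUFC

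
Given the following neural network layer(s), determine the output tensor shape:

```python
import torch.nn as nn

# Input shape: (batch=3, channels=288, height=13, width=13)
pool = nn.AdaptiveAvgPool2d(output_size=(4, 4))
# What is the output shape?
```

Input: (3, 288, 13, 13) -> Output: (3, 288, 4, 4)

Answer: (3, 288, 4, 4)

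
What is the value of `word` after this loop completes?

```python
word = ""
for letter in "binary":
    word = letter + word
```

Reverse 'binary'
`word` takes the values: "" → "b" → "ib" → "nib" → "anib" → "ranib" → "yranib"

Answer: "yranib"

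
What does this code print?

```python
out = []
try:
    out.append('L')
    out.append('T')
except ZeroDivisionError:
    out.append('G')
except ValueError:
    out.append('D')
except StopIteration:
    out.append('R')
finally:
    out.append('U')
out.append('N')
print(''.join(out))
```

Execution trace: 'L' (try body) → 'T' (try body, no exception) → 'U' (finally) → 'N' (after the try/except). Output: LTUN

Answer: LTUN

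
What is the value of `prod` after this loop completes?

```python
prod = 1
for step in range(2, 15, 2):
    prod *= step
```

Product of even numbers 2 to 14
`prod` takes the values: 1 → 2 → 8 → 48 → 384 → 3840 → 46080 → 645120

Answer: 645120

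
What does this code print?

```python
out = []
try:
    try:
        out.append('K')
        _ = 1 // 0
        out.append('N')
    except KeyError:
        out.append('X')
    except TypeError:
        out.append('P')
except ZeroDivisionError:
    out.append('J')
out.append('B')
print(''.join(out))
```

Execution trace: 'K' (try body) → 'J' (outer except ZeroDivisionError) → 'B' (after the try/except). Output: KJB

Answer: KJB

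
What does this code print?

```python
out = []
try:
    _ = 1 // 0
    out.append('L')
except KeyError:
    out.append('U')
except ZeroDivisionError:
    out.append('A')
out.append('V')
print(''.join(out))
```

Execution trace: 'A' (except ZeroDivisionError) → 'V' (after the try/except). Output: AV

Answer: AV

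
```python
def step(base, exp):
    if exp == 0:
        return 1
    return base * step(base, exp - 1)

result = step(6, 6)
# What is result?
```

step(6, 6) = 6 * 6 * 6 * 6 * 6 * 6 = 46656

Answer: 46656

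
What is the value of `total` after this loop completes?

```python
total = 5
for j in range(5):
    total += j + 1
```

Start at 5, add 1 to 5 = 20
`total` takes the values: 5 → 6 → 8 → 11 → 15 → 20

Answer: 20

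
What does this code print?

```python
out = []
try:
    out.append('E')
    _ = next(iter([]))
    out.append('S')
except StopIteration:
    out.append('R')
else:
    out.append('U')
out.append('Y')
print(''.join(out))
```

Execution trace: 'E' (try body) → 'R' (except StopIteration) → 'Y' (after the try/except). Output: ERY

Answer: ERY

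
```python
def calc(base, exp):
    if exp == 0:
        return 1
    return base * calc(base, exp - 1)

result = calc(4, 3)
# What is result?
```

calc(4, 3) = 4 * 4 * 4 = 64

Answer: 64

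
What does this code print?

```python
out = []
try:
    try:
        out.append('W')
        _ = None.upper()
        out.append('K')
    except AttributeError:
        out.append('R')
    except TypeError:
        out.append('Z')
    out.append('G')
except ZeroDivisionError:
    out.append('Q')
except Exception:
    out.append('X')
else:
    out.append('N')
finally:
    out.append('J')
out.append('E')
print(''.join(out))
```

Execution trace: 'W' (inner try body) → 'R' (inner except AttributeError) → 'G' (try body, no exception) → 'N' (else) → 'J' (finally) → 'E' (after the try/except). Output: WRGNJE

Answer: WRGNJE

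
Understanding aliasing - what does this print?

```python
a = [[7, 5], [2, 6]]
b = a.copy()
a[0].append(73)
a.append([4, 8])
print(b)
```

Key concept: shallow copy with nested lists.
Step by step:
`a = [[7, 5], [2, 6]]` → a = [[7, 5], [2, 6]]
`b = a.copy()` → b = [[7, 5], [2, 6]]
`a[0].append(73)` → a = [[7, 5, 73], [2, 6]]; b = [[7, 5, 73], [2, 6]]
`a.append([4, 8])` → a = [[7, 5, 73], [2, 6], [4, 8]]
`print(b)` → prints [[7, 5, 73], [2, 6]]

Answer: [[7, 5, 73], [2, 6]]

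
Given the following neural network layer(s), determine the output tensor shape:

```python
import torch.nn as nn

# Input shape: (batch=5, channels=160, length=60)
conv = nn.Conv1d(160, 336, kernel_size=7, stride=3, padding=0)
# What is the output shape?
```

Input: (5, 160, 60) -> Output: (5, 336, 18)

Answer: (5, 336, 18)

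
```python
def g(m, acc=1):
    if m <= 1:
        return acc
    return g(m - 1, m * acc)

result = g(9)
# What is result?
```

Accumulator trace (n, acc): (9, 1) -> (8, 9) -> (7, 72) -> (6, 504) -> (5, 3024) -> (4, 15120) -> (3, 60480) -> (2, 181440) -> (1, 362880) -> return 362880

Answer: 362880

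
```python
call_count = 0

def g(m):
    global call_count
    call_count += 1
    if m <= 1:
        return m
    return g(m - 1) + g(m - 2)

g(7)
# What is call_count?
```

Calls(m) = 1 + Calls(m-1) + Calls(m-2); Calls(0)=Calls(1)=1. For m=7 this gives 41.

Answer: 41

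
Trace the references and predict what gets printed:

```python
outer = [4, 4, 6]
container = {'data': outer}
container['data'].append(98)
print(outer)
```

Key concept: dict holds reference to list.
Step by step:
`outer = [4, 4, 6]` → outer = [4, 4, 6]
`container = {'data': outer}` → container = {'data': [4, 4, 6]}
`container['data'].append(98)` → outer = [4, 4, 6, 98]; container = {'data': [4, 4, 6, 98]}
`print(outer)` → prints [4, 4, 6, 98]

Answer: [4, 4, 6, 98]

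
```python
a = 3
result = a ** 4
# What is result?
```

Trace:
`a = 3` → a = 3
`result = a ** 4` → result = 81
So result = 81

Answer: 81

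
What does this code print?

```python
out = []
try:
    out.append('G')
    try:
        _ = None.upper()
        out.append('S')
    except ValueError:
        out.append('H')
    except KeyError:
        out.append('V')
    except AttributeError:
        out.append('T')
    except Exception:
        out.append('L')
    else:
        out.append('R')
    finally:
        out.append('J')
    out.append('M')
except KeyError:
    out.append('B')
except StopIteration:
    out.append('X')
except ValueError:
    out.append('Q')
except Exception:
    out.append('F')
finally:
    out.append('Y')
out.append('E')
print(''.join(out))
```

Execution trace: 'G' (try body) → 'T' (inner except AttributeError) → 'J' (inner finally) → 'M' (try body, no exception) → 'Y' (finally) → 'E' (after the try/except). Output: GTJMYE

Answer: GTJMYE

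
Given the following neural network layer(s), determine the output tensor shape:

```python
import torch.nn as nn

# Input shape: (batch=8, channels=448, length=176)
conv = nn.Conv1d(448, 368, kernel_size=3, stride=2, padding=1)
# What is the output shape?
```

Input: (8, 448, 176) -> Output: (8, 368, 88)

Answer: (8, 368, 88)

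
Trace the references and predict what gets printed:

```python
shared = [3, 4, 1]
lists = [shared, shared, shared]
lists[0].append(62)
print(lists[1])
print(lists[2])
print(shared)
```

Key concept: list of same reference.
Step by step:
`shared = [3, 4, 1]` → shared = [3, 4, 1]
`lists = [shared, shared, shared]` → lists = [[3, 4, 1], [3, 4, 1], [3, 4, 1]]
`lists[0].append(62)` → shared = [3, 4, 1, 62]; lists = [[3, 4, 1, 62], [3, 4, 1, 62], [3, 4, 1, 62]]
`print(lists[1])` → prints [3, 4, 1, 62]
`print(lists[2])` → prints [3, 4, 1, 62]
`print(shared)` → prints [3, 4, 1, 62]

Answer:
[3, 4, 1, 62]
[3, 4, 1, 62]
[3, 4, 1, 62]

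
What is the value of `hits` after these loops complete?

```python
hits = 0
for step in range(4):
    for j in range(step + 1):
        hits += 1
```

Triangle: 1 + 2 + ... + 4
`hits` takes the values: 0 → 1 → 2 → 3 → 4 → 5 → 6 → 7 → 8 → 9 → 10

Answer: 10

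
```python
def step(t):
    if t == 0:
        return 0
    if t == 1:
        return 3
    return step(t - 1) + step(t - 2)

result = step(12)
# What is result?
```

Build up from base cases: step(0)=0, step(1)=3, step(2)=3, step(3)=6, step(4)=9, step(5)=15, step(6)=24, ..., step(12)=432

Answer: 432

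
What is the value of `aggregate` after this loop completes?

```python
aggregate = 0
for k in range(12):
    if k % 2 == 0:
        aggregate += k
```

Sum of even numbers 0 to 11
`aggregate` takes the values: 0 → 2 → 6 → 12 → 20 → 30

Answer: 30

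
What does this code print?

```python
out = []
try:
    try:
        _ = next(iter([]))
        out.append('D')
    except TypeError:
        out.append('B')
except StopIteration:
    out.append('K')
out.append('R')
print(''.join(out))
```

Execution trace: 'K' (outer except StopIteration) → 'R' (after the try/except). Output: KR

Answer: KR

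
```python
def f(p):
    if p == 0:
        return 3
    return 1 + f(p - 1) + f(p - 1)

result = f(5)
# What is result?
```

f(p) = 1 + 2·f(p-1), f(0)=3. Closed form: (3+1)·2^5 - 1 = 127.

Answer: 127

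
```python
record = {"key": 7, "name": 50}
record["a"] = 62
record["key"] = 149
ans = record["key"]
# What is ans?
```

Trace:
`record = {"key": 7, "name": 50}` → record = {'key': 7, 'name': 50}
`record["a"] = 62` → record = {'key': 7, 'name': 50, 'a': 62}
`record["key"] = 149` → record = {'key': 149, 'name': 50, 'a': 62}
`ans = record["key"]` → ans = 149
So ans = 149

Answer: 149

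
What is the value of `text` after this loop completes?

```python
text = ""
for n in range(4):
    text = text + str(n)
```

Concatenate digits 0 to 3
`text` takes the values: "" → "0" → "01" → "012" → "0123"

Answer: "0123"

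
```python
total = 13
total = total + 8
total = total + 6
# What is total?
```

Trace:
`total = 13` → total = 13
`total = total + 8` → total = 21
`total = total + 6` → total = 27
So total = 27

Answer: 27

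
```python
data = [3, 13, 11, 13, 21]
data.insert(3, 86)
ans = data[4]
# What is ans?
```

Trace:
`data = [3, 13, 11, 13, 21]` → data = [3, 13, 11, 13, 21]
`data.insert(3, 86)` → data = [3, 13, 11, 86, 13, 21]
`ans = data[4]` → ans = 13
So ans = 13

Answer: 13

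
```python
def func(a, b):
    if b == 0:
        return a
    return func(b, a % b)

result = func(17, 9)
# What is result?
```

func(17, 9) -> func(9, 8) -> func(8, 1) -> func(1, 0) -> 1

Answer: 1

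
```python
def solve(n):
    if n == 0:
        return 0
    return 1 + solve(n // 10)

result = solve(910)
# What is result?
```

Count of digits of 910: 3

Answer: 3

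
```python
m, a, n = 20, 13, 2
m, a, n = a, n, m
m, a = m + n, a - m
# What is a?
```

Trace:
`m, a, n = 20, 13, 2` → m = 20; a = 13; n = 2
`m, a, n = a, n, m` → m = 13; a = 2; n = 20
`m, a = m + n, a - m` → m = 33; a = -11
So a = -11

Answer: -11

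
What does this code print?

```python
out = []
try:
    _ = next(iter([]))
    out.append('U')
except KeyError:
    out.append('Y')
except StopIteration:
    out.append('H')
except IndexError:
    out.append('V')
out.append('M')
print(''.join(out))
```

Execution trace: 'H' (except StopIteration) → 'M' (after the try/except). Output: HM

Answer: HM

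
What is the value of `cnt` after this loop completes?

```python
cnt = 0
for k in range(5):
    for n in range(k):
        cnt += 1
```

Triangle number: 0+1+2+...+4
`cnt` takes the values: 0 → 1 → 2 → 3 → 4 → 5 → 6 → 7 → 8 → 9 → 10

Answer: 10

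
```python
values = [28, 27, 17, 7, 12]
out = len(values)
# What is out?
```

Trace:
`values = [28, 27, 17, 7, 12]` → values = [28, 27, 17, 7, 12]
`out = len(values)` → out = 5
So out = 5

Answer: 5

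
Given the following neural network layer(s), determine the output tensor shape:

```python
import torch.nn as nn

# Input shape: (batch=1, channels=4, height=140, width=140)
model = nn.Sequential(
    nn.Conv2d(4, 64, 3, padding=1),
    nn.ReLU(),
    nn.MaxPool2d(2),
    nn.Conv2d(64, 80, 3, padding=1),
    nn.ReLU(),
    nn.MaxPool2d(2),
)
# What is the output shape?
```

Input: (1, 4, 140, 140) -> after first Conv2d: (1, 64, 140, 140) -> after first MaxPool2d: (1, 64, 70, 70) -> after second Conv2d: (1, 80, 70, 70) -> Output: (1, 80, 35, 35)

Answer: (1, 80, 35, 35)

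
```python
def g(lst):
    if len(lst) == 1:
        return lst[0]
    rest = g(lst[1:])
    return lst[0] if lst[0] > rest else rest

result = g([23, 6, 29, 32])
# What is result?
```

Recursive max over [23, 6, 29, 32] = 32

Answer: 32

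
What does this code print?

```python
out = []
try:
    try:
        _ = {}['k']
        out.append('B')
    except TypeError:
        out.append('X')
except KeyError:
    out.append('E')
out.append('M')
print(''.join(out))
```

Execution trace: 'E' (outer except KeyError) → 'M' (after the try/except). Output: EM

Answer: EM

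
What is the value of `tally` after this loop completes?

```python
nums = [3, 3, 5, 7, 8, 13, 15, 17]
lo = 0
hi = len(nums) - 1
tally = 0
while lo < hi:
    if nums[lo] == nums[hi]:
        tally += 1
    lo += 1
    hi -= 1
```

Count matching pairs from ends
`tally` takes the values: 0

Answer: 0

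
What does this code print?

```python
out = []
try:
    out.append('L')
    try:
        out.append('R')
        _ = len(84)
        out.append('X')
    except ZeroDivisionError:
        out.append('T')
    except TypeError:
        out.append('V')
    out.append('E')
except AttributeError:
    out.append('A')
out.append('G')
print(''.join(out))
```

Execution trace: 'L' (try body) → 'R' (inner try body) → 'V' (inner except TypeError) → 'E' (try body, no exception) → 'G' (after the try/except). Output: LRVEG

Answer: LRVEG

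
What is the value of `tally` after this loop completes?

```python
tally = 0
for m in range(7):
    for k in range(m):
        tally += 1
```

Triangle number: 0+1+2+...+6
`tally` takes the values: 0 → 1 → 2 → 3 → 4 → 5 → 6 → 7 → 8 → 9 → 10 → 11 → 12 → 13 → 14 → 15 → 16 → 17 → 18 → 19 → 20 → 21

Answer: 21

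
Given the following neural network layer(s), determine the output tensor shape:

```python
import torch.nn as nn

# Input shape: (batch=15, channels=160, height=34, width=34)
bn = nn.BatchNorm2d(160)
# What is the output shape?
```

Input: (15, 160, 34, 34) -> Output: (15, 160, 34, 34)

Answer: (15, 160, 34, 34)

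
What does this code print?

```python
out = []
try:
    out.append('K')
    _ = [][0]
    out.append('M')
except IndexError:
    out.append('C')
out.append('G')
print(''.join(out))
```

Execution trace: 'K' (try body) → 'C' (except IndexError) → 'G' (after the try/except). Output: KCG

Answer: KCG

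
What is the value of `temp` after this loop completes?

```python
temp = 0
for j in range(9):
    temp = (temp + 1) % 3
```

Increment mod 3, 9 times = 0
`temp` takes the values: 0 → 1 → 2 → 0 → 1 → 2 → 0 → 1 → 2 → 0

Answer: 0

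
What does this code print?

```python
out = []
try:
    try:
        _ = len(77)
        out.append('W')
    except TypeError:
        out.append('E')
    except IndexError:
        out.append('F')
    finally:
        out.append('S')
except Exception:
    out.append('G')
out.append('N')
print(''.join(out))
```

Execution trace: 'E' (inner except TypeError) → 'S' (inner finally) → 'N' (after the try/except). Output: ESN

Answer: ESN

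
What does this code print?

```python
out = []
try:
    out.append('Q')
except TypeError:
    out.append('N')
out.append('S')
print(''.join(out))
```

Execution trace: 'Q' (try body, no exception) → 'S' (after the try/except). Output: QS

Answer: QS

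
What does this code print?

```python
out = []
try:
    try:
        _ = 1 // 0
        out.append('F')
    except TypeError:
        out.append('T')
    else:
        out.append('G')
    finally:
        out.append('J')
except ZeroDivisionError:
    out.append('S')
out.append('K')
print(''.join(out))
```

Execution trace: 'J' (finally) → 'S' (outer except ZeroDivisionError) → 'K' (after the try/except). Output: JSK

Answer: JSK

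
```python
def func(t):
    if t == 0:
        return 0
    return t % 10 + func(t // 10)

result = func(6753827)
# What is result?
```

Sum of digits of 6753827: 7 + 2 + 8 + 3 + 5 + 7 + 6 = 38

Answer: 38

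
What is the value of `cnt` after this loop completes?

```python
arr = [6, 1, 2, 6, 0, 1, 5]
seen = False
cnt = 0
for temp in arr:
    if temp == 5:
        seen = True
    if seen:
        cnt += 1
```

Count elements after first 5 in [6, 1, 2, 6, 0, 1, 5]
`cnt` takes the values: 0 → 1

Answer: 1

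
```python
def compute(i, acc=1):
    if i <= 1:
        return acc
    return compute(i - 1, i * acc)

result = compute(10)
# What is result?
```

Accumulator trace (n, acc): (10, 1) -> (9, 10) -> (8, 90) -> (7, 720) -> (6, 5040) -> (5, 30240) -> (4, 151200) -> (3, 604800) -> (2, 1814400) -> (1, 3628800) -> return 3628800

Answer: 3628800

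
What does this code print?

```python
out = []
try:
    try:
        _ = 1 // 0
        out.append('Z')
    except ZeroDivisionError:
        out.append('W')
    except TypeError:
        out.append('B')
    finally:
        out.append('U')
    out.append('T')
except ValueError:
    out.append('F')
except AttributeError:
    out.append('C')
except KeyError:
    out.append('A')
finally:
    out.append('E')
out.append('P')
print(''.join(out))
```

Execution trace: 'W' (inner except ZeroDivisionError) → 'U' (inner finally) → 'T' (try body, no exception) → 'E' (finally) → 'P' (after the try/except). Output: WUTEP

Answer: WUTEP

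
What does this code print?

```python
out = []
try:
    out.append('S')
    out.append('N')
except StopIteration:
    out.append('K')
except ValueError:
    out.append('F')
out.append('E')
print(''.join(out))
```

Execution trace: 'S' (try body) → 'N' (try body, no exception) → 'E' (after the try/except). Output: SNE

Answer: SNE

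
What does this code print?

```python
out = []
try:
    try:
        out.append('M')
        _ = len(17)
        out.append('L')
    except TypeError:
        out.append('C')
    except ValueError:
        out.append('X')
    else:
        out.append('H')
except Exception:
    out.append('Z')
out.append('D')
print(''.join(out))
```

Execution trace: 'M' (inner try body) → 'C' (inner except TypeError) → 'D' (after the try/except). Output: MCD

Answer: MCD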